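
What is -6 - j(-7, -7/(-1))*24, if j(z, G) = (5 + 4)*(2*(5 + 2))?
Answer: -3030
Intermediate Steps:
j(z, G) = 126 (j(z, G) = 9*(2*7) = 9*14 = 126)
-6 - j(-7, -7/(-1))*24 = -6 - 1*126*24 = -6 - 126*24 = -6 - 3024 = -3030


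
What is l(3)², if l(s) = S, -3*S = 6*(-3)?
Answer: 36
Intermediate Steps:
S = 6 (S = -2*(-3) = -⅓*(-18) = 6)
l(s) = 6
l(3)² = 6² = 36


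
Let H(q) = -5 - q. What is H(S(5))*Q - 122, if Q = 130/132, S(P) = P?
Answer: -4351/33 ≈ -131.85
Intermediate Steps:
Q = 65/66 (Q = 130*(1/132) = 65/66 ≈ 0.98485)
H(S(5))*Q - 122 = (-5 - 1*5)*(65/66) - 122 = (-5 - 5)*(65/66) - 122 = -10*65/66 - 122 = -325/33 - 122 = -4351/33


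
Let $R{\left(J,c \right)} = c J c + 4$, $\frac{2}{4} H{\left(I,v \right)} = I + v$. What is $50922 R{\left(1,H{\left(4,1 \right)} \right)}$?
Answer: $5295888$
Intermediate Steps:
$H{\left(I,v \right)} = 2 I + 2 v$ ($H{\left(I,v \right)} = 2 \left(I + v\right) = 2 I + 2 v$)
$R{\left(J,c \right)} = 4 + J c^{2}$ ($R{\left(J,c \right)} = J c c + 4 = J c^{2} + 4 = 4 + J c^{2}$)
$50922 R{\left(1,H{\left(4,1 \right)} \right)} = 50922 \left(4 + 1 \left(2 \cdot 4 + 2 \cdot 1\right)^{2}\right) = 50922 \left(4 + 1 \left(8 + 2\right)^{2}\right) = 50922 \left(4 + 1 \cdot 10^{2}\right) = 50922 \left(4 + 1 \cdot 100\right) = 50922 \left(4 + 100\right) = 50922 \cdot 104 = 5295888$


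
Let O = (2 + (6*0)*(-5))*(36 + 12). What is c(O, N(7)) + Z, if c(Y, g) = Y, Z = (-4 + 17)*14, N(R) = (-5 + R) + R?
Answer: 278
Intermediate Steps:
O = 96 (O = (2 + 0*(-5))*48 = (2 + 0)*48 = 2*48 = 96)
N(R) = -5 + 2*R
Z = 182 (Z = 13*14 = 182)
c(O, N(7)) + Z = 96 + 182 = 278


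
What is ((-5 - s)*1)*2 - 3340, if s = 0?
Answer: -3350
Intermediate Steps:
((-5 - s)*1)*2 - 3340 = ((-5 - 1*0)*1)*2 - 3340 = ((-5 + 0)*1)*2 - 3340 = -5*1*2 - 3340 = -5*2 - 3340 = -10 - 3340 = -3350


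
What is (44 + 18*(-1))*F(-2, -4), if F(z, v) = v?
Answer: -104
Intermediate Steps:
(44 + 18*(-1))*F(-2, -4) = (44 + 18*(-1))*(-4) = (44 - 18)*(-4) = 26*(-4) = -104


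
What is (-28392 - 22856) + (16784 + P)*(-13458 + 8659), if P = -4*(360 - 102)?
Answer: -75645096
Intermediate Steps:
P = -1032 (P = -4*258 = -1032)
(-28392 - 22856) + (16784 + P)*(-13458 + 8659) = (-28392 - 22856) + (16784 - 1032)*(-13458 + 8659) = -51248 + 15752*(-4799) = -51248 - 75593848 = -75645096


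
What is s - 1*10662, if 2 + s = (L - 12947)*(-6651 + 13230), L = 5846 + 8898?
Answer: 11811799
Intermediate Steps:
L = 14744
s = 11822461 (s = -2 + (14744 - 12947)*(-6651 + 13230) = -2 + 1797*6579 = -2 + 11822463 = 11822461)
s - 1*10662 = 11822461 - 1*10662 = 11822461 - 10662 = 11811799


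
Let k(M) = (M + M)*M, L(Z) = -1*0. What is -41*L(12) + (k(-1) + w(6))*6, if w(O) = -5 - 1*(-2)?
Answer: -6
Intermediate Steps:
w(O) = -3 (w(O) = -5 + 2 = -3)
L(Z) = 0
k(M) = 2*M² (k(M) = (2*M)*M = 2*M²)
-41*L(12) + (k(-1) + w(6))*6 = -41*0 + (2*(-1)² - 3)*6 = 0 + (2*1 - 3)*6 = 0 + (2 - 3)*6 = 0 - 1*6 = 0 - 6 = -6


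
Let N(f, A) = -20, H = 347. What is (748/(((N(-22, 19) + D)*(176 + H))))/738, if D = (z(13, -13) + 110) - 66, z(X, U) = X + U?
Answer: 187/2315844 ≈ 8.0748e-5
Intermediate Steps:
z(X, U) = U + X
D = 44 (D = ((-13 + 13) + 110) - 66 = (0 + 110) - 66 = 110 - 66 = 44)
(748/(((N(-22, 19) + D)*(176 + H))))/738 = (748/(((-20 + 44)*(176 + 347))))/738 = (748/((24*523)))*(1/738) = (748/12552)*(1/738) = (748*(1/12552))*(1/738) = (187/3138)*(1/738) = 187/2315844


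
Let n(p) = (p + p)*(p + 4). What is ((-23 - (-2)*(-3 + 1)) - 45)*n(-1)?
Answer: 432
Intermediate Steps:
n(p) = 2*p*(4 + p) (n(p) = (2*p)*(4 + p) = 2*p*(4 + p))
((-23 - (-2)*(-3 + 1)) - 45)*n(-1) = ((-23 - (-2)*(-3 + 1)) - 45)*(2*(-1)*(4 - 1)) = ((-23 - (-2)*(-2)) - 45)*(2*(-1)*3) = ((-23 - 1*4) - 45)*(-6) = ((-23 - 4) - 45)*(-6) = (-27 - 45)*(-6) = -72*(-6) = 432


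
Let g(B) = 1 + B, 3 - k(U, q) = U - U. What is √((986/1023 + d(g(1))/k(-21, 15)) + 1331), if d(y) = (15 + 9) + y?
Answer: 3*√17321095/341 ≈ 36.615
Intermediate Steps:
k(U, q) = 3 (k(U, q) = 3 - (U - U) = 3 - 1*0 = 3 + 0 = 3)
d(y) = 24 + y
√((986/1023 + d(g(1))/k(-21, 15)) + 1331) = √((986/1023 + (24 + (1 + 1))/3) + 1331) = √((986*(1/1023) + (24 + 2)*(⅓)) + 1331) = √((986/1023 + 26*(⅓)) + 1331) = √((986/1023 + 26/3) + 1331) = √(3284/341 + 1331) = √(457155/341) = 3*√17321095/341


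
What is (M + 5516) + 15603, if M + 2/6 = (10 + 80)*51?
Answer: 77126/3 ≈ 25709.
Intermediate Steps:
M = 13769/3 (M = -⅓ + (10 + 80)*51 = -⅓ + 90*51 = -⅓ + 4590 = 13769/3 ≈ 4589.7)
(M + 5516) + 15603 = (13769/3 + 5516) + 15603 = 30317/3 + 15603 = 77126/3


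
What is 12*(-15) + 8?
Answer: -172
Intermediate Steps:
12*(-15) + 8 = -180 + 8 = -172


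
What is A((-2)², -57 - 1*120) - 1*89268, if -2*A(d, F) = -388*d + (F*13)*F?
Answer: -584261/2 ≈ -2.9213e+5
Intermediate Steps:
A(d, F) = 194*d - 13*F²/2 (A(d, F) = -(-388*d + (F*13)*F)/2 = -(-388*d + (13*F)*F)/2 = -(-388*d + 13*F²)/2 = 194*d - 13*F²/2)
A((-2)², -57 - 1*120) - 1*89268 = (194*(-2)² - 13*(-57 - 1*120)²/2) - 1*89268 = (194*4 - 13*(-57 - 120)²/2) - 89268 = (776 - 13/2*(-177)²) - 89268 = (776 - 13/2*31329) - 89268 = (776 - 407277/2) - 89268 = -405725/2 - 89268 = -584261/2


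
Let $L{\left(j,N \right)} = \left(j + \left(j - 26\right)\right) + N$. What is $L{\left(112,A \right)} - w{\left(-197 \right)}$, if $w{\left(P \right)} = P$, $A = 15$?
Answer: $410$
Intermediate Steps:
$L{\left(j,N \right)} = -26 + N + 2 j$ ($L{\left(j,N \right)} = \left(j + \left(-26 + j\right)\right) + N = \left(-26 + 2 j\right) + N = -26 + N + 2 j$)
$L{\left(112,A \right)} - w{\left(-197 \right)} = \left(-26 + 15 + 2 \cdot 112\right) - -197 = \left(-26 + 15 + 224\right) + 197 = 213 + 197 = 410$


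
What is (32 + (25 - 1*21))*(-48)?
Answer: -1728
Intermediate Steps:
(32 + (25 - 1*21))*(-48) = (32 + (25 - 21))*(-48) = (32 + 4)*(-48) = 36*(-48) = -1728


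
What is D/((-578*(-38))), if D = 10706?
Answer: 5353/10982 ≈ 0.48743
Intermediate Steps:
D/((-578*(-38))) = 10706/((-578*(-38))) = 10706/21964 = 10706*(1/21964) = 5353/10982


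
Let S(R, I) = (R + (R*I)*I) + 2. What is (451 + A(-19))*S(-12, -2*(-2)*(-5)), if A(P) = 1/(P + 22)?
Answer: -6512740/3 ≈ -2.1709e+6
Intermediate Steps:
S(R, I) = 2 + R + R*I² (S(R, I) = (R + (I*R)*I) + 2 = (R + R*I²) + 2 = 2 + R + R*I²)
A(P) = 1/(22 + P)
(451 + A(-19))*S(-12, -2*(-2)*(-5)) = (451 + 1/(22 - 19))*(2 - 12 - 12*(-2*(-2)*(-5))²) = (451 + 1/3)*(2 - 12 - 12*(4*(-5))²) = (451 + ⅓)*(2 - 12 - 12*(-20)²) = 1354*(2 - 12 - 12*400)/3 = 1354*(2 - 12 - 4800)/3 = (1354/3)*(-4810) = -6512740/3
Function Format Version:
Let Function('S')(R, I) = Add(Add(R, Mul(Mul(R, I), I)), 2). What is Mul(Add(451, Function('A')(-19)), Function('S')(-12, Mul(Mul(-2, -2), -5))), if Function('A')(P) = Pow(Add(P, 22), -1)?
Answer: Rational(-6512740, 3) ≈ -2.1709e+6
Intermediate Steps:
Function('S')(R, I) = Add(2, R, Mul(R, Pow(I, 2))) (Function('S')(R, I) = Add(Add(R, Mul(Mul(I, R), I)), 2) = Add(Add(R, Mul(R, Pow(I, 2))), 2) = Add(2, R, Mul(R, Pow(I, 2))))
Function('A')(P) = Pow(Add(22, P), -1)
Mul(Add(451, Function('A')(-19)), Function('S')(-12, Mul(Mul(-2, -2), -5))) = Mul(Add(451, Pow(Add(22, -19), -1)), Add(2, -12, Mul(-12, Pow(Mul(Mul(-2, -2), -5), 2)))) = Mul(Add(451, Pow(3, -1)), Add(2, -12, Mul(-12, Pow(Mul(4, -5), 2)))) = Mul(Add(451, Rational(1, 3)), Add(2, -12, Mul(-12, Pow(-20, 2)))) = Mul(Rational(1354, 3), Add(2, -12, Mul(-12, 400))) = Mul(Rational(1354, 3), Add(2, -12, -4800)) = Mul(Rational(1354, 3), -4810) = Rational(-6512740, 3)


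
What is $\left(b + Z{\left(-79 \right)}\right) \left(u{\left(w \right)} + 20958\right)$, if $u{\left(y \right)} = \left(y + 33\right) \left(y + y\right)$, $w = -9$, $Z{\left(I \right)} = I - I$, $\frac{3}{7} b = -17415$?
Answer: $-834074010$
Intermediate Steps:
$b = -40635$ ($b = \frac{7}{3} \left(-17415\right) = -40635$)
$Z{\left(I \right)} = 0$
$u{\left(y \right)} = 2 y \left(33 + y\right)$ ($u{\left(y \right)} = \left(33 + y\right) 2 y = 2 y \left(33 + y\right)$)
$\left(b + Z{\left(-79 \right)}\right) \left(u{\left(w \right)} + 20958\right) = \left(-40635 + 0\right) \left(2 \left(-9\right) \left(33 - 9\right) + 20958\right) = - 40635 \left(2 \left(-9\right) 24 + 20958\right) = - 40635 \left(-432 + 20958\right) = \left(-40635\right) 20526 = -834074010$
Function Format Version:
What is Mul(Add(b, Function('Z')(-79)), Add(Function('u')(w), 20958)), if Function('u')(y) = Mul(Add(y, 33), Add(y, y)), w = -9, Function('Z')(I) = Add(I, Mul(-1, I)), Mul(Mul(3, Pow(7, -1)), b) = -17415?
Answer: -834074010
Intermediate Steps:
b = -40635 (b = Mul(Rational(7, 3), -17415) = -40635)
Function('Z')(I) = 0
Function('u')(y) = Mul(2, y, Add(33, y)) (Function('u')(y) = Mul(Add(33, y), Mul(2, y)) = Mul(2, y, Add(33, y)))
Mul(Add(b, Function('Z')(-79)), Add(Function('u')(w), 20958)) = Mul(Add(-40635, 0), Add(Mul(2, -9, Add(33, -9)), 20958)) = Mul(-40635, Add(Mul(2, -9, 24), 20958)) = Mul(-40635, Add(-432, 20958)) = Mul(-40635, 20526) = -834074010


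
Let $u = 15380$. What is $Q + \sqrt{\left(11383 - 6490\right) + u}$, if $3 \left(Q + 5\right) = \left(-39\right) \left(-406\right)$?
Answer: $5273 + \sqrt{20273} \approx 5415.4$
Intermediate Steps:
$Q = 5273$ ($Q = -5 + \frac{\left(-39\right) \left(-406\right)}{3} = -5 + \frac{1}{3} \cdot 15834 = -5 + 5278 = 5273$)
$Q + \sqrt{\left(11383 - 6490\right) + u} = 5273 + \sqrt{\left(11383 - 6490\right) + 15380} = 5273 + \sqrt{4893 + 15380} = 5273 + \sqrt{20273}$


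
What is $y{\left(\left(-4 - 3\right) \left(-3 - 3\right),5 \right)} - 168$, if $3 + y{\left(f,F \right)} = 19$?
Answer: $-152$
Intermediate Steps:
$y{\left(f,F \right)} = 16$ ($y{\left(f,F \right)} = -3 + 19 = 16$)
$y{\left(\left(-4 - 3\right) \left(-3 - 3\right),5 \right)} - 168 = 16 - 168 = -152$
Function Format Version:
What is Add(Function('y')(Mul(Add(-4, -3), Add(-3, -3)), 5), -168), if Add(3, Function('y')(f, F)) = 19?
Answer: -152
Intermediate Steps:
Function('y')(f, F) = 16 (Function('y')(f, F) = Add(-3, 19) = 16)
Add(Function('y')(Mul(Add(-4, -3), Add(-3, -3)), 5), -168) = Add(16, -168) = -152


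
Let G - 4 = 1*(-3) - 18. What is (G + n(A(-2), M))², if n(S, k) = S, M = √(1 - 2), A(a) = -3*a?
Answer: 121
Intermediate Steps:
M = I (M = √(-1) = I ≈ 1.0*I)
G = -17 (G = 4 + (1*(-3) - 18) = 4 + (-3 - 18) = 4 - 21 = -17)
(G + n(A(-2), M))² = (-17 - 3*(-2))² = (-17 + 6)² = (-11)² = 121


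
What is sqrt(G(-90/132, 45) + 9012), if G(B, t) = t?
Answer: sqrt(9057) ≈ 95.168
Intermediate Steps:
sqrt(G(-90/132, 45) + 9012) = sqrt(45 + 9012) = sqrt(9057)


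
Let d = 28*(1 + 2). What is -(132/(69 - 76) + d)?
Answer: -456/7 ≈ -65.143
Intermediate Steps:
d = 84 (d = 28*3 = 84)
-(132/(69 - 76) + d) = -(132/(69 - 76) + 84) = -(132/(-7) + 84) = -(132*(-1/7) + 84) = -(-132/7 + 84) = -1*456/7 = -456/7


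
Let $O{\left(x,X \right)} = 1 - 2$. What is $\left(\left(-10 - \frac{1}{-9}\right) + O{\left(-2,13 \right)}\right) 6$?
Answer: $- \frac{196}{3} \approx -65.333$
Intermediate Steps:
$O{\left(x,X \right)} = -1$ ($O{\left(x,X \right)} = 1 - 2 = -1$)
$\left(\left(-10 - \frac{1}{-9}\right) + O{\left(-2,13 \right)}\right) 6 = \left(\left(-10 - \frac{1}{-9}\right) - 1\right) 6 = \left(\left(-10 - - \frac{1}{9}\right) - 1\right) 6 = \left(\left(-10 + \frac{1}{9}\right) - 1\right) 6 = \left(- \frac{89}{9} - 1\right) 6 = \left(- \frac{98}{9}\right) 6 = - \frac{196}{3}$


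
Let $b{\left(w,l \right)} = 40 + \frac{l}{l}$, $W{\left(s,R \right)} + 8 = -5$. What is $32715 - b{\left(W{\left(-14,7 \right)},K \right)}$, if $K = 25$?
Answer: $32674$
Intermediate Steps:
$W{\left(s,R \right)} = -13$ ($W{\left(s,R \right)} = -8 - 5 = -13$)
$b{\left(w,l \right)} = 41$ ($b{\left(w,l \right)} = 40 + 1 = 41$)
$32715 - b{\left(W{\left(-14,7 \right)},K \right)} = 32715 - 41 = 32674$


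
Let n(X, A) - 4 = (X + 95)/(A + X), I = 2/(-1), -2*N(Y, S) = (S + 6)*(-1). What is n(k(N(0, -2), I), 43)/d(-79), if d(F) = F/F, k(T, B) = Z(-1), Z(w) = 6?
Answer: 297/49 ≈ 6.0612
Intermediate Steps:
N(Y, S) = 3 + S/2 (N(Y, S) = -(S + 6)*(-1)/2 = -(6 + S)*(-1)/2 = -(-6 - S)/2 = 3 + S/2)
I = -2 (I = 2*(-1) = -2)
k(T, B) = 6
d(F) = 1
n(X, A) = 4 + (95 + X)/(A + X) (n(X, A) = 4 + (X + 95)/(A + X) = 4 + (95 + X)/(A + X))
n(k(N(0, -2), I), 43)/d(-79) = ((95 + 4*43 + 5*6)/(43 + 6))/1 = ((95 + 172 + 30)/49)*1 = ((1/49)*297)*1 = (297/49)*1 = 297/49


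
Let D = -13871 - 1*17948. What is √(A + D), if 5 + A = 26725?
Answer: I*√5099 ≈ 71.407*I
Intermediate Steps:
A = 26720 (A = -5 + 26725 = 26720)
D = -31819 (D = -13871 - 17948 = -31819)
√(A + D) = √(26720 - 31819) = √(-5099) = I*√5099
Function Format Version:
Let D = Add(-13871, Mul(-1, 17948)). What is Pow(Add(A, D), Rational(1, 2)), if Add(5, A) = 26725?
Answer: Mul(I, Pow(5099, Rational(1, 2))) ≈ Mul(71.407, I)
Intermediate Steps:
A = 26720 (A = Add(-5, 26725) = 26720)
D = -31819 (D = Add(-13871, -17948) = -31819)
Pow(Add(A, D), Rational(1, 2)) = Pow(Add(26720, -31819), Rational(1, 2)) = Pow(-5099, Rational(1, 2)) = Mul(I, Pow(5099, Rational(1, 2)))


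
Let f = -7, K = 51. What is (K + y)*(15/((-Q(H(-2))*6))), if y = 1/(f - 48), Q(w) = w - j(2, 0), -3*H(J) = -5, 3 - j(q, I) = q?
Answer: -2103/11 ≈ -191.18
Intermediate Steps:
j(q, I) = 3 - q
H(J) = 5/3 (H(J) = -⅓*(-5) = 5/3)
Q(w) = -1 + w (Q(w) = w - (3 - 1*2) = w - (3 - 2) = w - 1*1 = w - 1 = -1 + w)
y = -1/55 (y = 1/(-7 - 48) = 1/(-55) = -1/55 ≈ -0.018182)
(K + y)*(15/((-Q(H(-2))*6))) = (51 - 1/55)*(15/((-(-1 + 5/3)*6))) = 2804*(15/((-1*⅔*6)))/55 = 2804*(15/((-⅔*6)))/55 = 2804*(15/(-4))/55 = 2804*(15*(-¼))/55 = (2804/55)*(-15/4) = -2103/11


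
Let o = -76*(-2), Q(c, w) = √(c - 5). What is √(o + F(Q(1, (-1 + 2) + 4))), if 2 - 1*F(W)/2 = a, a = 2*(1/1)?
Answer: 2*√38 ≈ 12.329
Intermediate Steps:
a = 2 (a = 2*(1*1) = 2*1 = 2)
Q(c, w) = √(-5 + c)
F(W) = 0 (F(W) = 4 - 2*2 = 4 - 4 = 0)
o = 152
√(o + F(Q(1, (-1 + 2) + 4))) = √(152 + 0) = √152 = 2*√38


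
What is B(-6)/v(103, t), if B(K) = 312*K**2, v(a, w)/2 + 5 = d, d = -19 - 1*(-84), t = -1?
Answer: 468/5 ≈ 93.600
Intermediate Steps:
d = 65 (d = -19 + 84 = 65)
v(a, w) = 120 (v(a, w) = -10 + 2*65 = -10 + 130 = 120)
B(-6)/v(103, t) = (312*(-6)**2)/120 = (312*36)*(1/120) = 11232*(1/120) = 468/5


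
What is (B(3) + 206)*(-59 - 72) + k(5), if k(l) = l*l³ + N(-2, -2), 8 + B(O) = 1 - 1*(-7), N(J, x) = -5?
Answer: -26366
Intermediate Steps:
B(O) = 0 (B(O) = -8 + (1 - 1*(-7)) = -8 + (1 + 7) = -8 + 8 = 0)
k(l) = -5 + l⁴ (k(l) = l*l³ - 5 = l⁴ - 5 = -5 + l⁴)
(B(3) + 206)*(-59 - 72) + k(5) = (0 + 206)*(-59 - 72) + (-5 + 5⁴) = 206*(-131) + (-5 + 625) = -26986 + 620 = -26366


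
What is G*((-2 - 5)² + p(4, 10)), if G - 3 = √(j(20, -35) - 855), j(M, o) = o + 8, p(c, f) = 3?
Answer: 156 + 1092*I*√2 ≈ 156.0 + 1544.3*I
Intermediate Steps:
j(M, o) = 8 + o
G = 3 + 21*I*√2 (G = 3 + √((8 - 35) - 855) = 3 + √(-27 - 855) = 3 + √(-882) = 3 + 21*I*√2 ≈ 3.0 + 29.698*I)
G*((-2 - 5)² + p(4, 10)) = (3 + 21*I*√2)*((-2 - 5)² + 3) = (3 + 21*I*√2)*((-7)² + 3) = (3 + 21*I*√2)*(49 + 3) = (3 + 21*I*√2)*52 = 156 + 1092*I*√2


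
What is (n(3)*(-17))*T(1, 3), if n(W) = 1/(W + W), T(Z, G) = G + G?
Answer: -17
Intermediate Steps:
T(Z, G) = 2*G
n(W) = 1/(2*W)
(n(3)*(-17))*T(1, 3) = (((½)/3)*(-17))*(2*3) = (((½)*(⅓))*(-17))*6 = ((⅙)*(-17))*6 = -17/6*6 = -17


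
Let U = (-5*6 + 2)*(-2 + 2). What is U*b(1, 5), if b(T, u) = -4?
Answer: 0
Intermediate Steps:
U = 0 (U = (-30 + 2)*0 = -28*0 = 0)
U*b(1, 5) = 0*(-4) = 0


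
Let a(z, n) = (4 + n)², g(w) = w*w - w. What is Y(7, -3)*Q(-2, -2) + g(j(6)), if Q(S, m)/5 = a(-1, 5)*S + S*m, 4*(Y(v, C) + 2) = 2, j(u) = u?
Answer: 1215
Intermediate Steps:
Y(v, C) = -3/2 (Y(v, C) = -2 + (¼)*2 = -2 + ½ = -3/2)
g(w) = w² - w
Q(S, m) = 405*S + 5*S*m (Q(S, m) = 5*((4 + 5)²*S + S*m) = 5*(9²*S + S*m) = 5*(81*S + S*m) = 405*S + 5*S*m)
Y(7, -3)*Q(-2, -2) + g(j(6)) = -15*(-2)*(81 - 2)/2 + 6*(-1 + 6) = -15*(-2)*79/2 + 6*5 = -3/2*(-790) + 30 = 1185 + 30 = 1215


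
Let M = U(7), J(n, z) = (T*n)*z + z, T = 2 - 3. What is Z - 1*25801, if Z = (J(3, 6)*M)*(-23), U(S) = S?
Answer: -23869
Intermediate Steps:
T = -1
J(n, z) = z - n*z (J(n, z) = (-n)*z + z = -n*z + z = z - n*z)
M = 7
Z = 1932 (Z = ((6*(1 - 1*3))*7)*(-23) = ((6*(1 - 3))*7)*(-23) = ((6*(-2))*7)*(-23) = -12*7*(-23) = -84*(-23) = 1932)
Z - 1*25801 = 1932 - 1*25801 = 1932 - 25801 = -23869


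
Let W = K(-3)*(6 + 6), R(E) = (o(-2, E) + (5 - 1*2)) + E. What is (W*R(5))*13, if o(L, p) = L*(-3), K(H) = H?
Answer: -6552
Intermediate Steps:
o(L, p) = -3*L
R(E) = 9 + E (R(E) = (-3*(-2) + (5 - 1*2)) + E = (6 + (5 - 2)) + E = (6 + 3) + E = 9 + E)
W = -36 (W = -3*(6 + 6) = -3*12 = -36)
(W*R(5))*13 = -36*(9 + 5)*13 = -36*14*13 = -504*13 = -6552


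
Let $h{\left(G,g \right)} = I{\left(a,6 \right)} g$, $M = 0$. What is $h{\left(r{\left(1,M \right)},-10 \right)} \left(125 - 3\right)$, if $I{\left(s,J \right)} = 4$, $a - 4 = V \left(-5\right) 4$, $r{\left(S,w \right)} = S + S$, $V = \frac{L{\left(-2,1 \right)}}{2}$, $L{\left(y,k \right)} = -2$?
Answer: $-4880$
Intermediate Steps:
$V = -1$ ($V = - \frac{2}{2} = \left(-2\right) \frac{1}{2} = -1$)
$r{\left(S,w \right)} = 2 S$
$a = 24$ ($a = 4 + \left(-1\right) \left(-5\right) 4 = 4 + 5 \cdot 4 = 4 + 20 = 24$)
$h{\left(G,g \right)} = 4 g$
$h{\left(r{\left(1,M \right)},-10 \right)} \left(125 - 3\right) = 4 \left(-10\right) \left(125 - 3\right) = \left(-40\right) 122 = -4880$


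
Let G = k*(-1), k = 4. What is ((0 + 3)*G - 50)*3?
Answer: -186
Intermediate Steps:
G = -4 (G = 4*(-1) = -4)
((0 + 3)*G - 50)*3 = ((0 + 3)*(-4) - 50)*3 = (3*(-4) - 50)*3 = (-12 - 50)*3 = -62*3 = -186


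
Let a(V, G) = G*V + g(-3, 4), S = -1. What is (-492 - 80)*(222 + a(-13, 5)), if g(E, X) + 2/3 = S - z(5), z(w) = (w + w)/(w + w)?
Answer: -264836/3 ≈ -88279.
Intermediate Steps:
z(w) = 1 (z(w) = (2*w)/((2*w)) = (2*w)*(1/(2*w)) = 1)
g(E, X) = -8/3 (g(E, X) = -2/3 + (-1 - 1*1) = -2/3 + (-1 - 1) = -2/3 - 2 = -8/3)
a(V, G) = -8/3 + G*V (a(V, G) = G*V - 8/3 = -8/3 + G*V)
(-492 - 80)*(222 + a(-13, 5)) = (-492 - 80)*(222 + (-8/3 + 5*(-13))) = -572*(222 + (-8/3 - 65)) = -572*(222 - 203/3) = -572*463/3 = -264836/3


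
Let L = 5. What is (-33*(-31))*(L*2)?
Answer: 10230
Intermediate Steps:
(-33*(-31))*(L*2) = (-33*(-31))*(5*2) = 1023*10 = 10230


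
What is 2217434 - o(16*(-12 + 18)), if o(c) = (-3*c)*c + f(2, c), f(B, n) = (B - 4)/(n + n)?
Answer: 215527873/96 ≈ 2.2451e+6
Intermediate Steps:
f(B, n) = (-4 + B)/(2*n) (f(B, n) = (-4 + B)/((2*n)) = (-4 + B)*(1/(2*n)) = (-4 + B)/(2*n))
o(c) = -1/c - 3*c² (o(c) = (-3*c)*c + (-4 + 2)/(2*c) = -3*c² + (½)*(-2)/c = -3*c² - 1/c = -1/c - 3*c²)
2217434 - o(16*(-12 + 18)) = 2217434 - (-1 - 3*4096*(-12 + 18)³)/(16*(-12 + 18)) = 2217434 - (-1 - 3*(16*6)³)/(16*6) = 2217434 - (-1 - 3*96³)/96 = 2217434 - (-1 - 3*884736)/96 = 2217434 - (-1 - 2654208)/96 = 2217434 - (-2654209)/96 = 2217434 - 1*(-2654209/96) = 2217434 + 2654209/96 = 215527873/96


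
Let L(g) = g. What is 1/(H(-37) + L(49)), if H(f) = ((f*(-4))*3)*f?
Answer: -1/16379 ≈ -6.1054e-5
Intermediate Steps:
H(f) = -12*f² (H(f) = (-4*f*3)*f = (-12*f)*f = -12*f²)
1/(H(-37) + L(49)) = 1/(-12*(-37)² + 49) = 1/(-12*1369 + 49) = 1/(-16428 + 49) = 1/(-16379) = -1/16379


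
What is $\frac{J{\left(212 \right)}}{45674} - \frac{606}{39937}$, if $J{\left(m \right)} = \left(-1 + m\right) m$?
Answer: $\frac{879391720}{912041269} \approx 0.9642$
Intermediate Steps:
$J{\left(m \right)} = m \left(-1 + m\right)$
$\frac{J{\left(212 \right)}}{45674} - \frac{606}{39937} = \frac{212 \left(-1 + 212\right)}{45674} - \frac{606}{39937} = 212 \cdot 211 \cdot \frac{1}{45674} - \frac{606}{39937} = 44732 \cdot \frac{1}{45674} - \frac{606}{39937} = \frac{22366}{22837} - \frac{606}{39937} = \frac{879391720}{912041269}$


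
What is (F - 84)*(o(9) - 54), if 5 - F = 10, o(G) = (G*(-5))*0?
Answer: 4806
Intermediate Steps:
o(G) = 0 (o(G) = -5*G*0 = 0)
F = -5 (F = 5 - 1*10 = 5 - 10 = -5)
(F - 84)*(o(9) - 54) = (-5 - 84)*(0 - 54) = -89*(-54) = 4806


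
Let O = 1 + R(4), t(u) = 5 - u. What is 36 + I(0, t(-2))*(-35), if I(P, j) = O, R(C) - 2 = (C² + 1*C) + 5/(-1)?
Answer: -594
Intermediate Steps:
R(C) = -3 + C + C² (R(C) = 2 + ((C² + 1*C) + 5/(-1)) = 2 + ((C² + C) + 5*(-1)) = 2 + ((C + C²) - 5) = 2 + (-5 + C + C²) = -3 + C + C²)
O = 18 (O = 1 + (-3 + 4 + 4²) = 1 + (-3 + 4 + 16) = 1 + 17 = 18)
I(P, j) = 18
36 + I(0, t(-2))*(-35) = 36 + 18*(-35) = 36 - 630 = -594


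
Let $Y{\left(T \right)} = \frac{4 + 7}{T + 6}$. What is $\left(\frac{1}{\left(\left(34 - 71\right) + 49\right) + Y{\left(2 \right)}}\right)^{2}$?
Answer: $\frac{64}{11449} \approx 0.00559$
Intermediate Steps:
$Y{\left(T \right)} = \frac{11}{6 + T}$
$\left(\frac{1}{\left(\left(34 - 71\right) + 49\right) + Y{\left(2 \right)}}\right)^{2} = \left(\frac{1}{\left(\left(34 - 71\right) + 49\right) + \frac{11}{6 + 2}}\right)^{2} = \left(\frac{1}{\left(-37 + 49\right) + \frac{11}{8}}\right)^{2} = \left(\frac{1}{12 + 11 \cdot \frac{1}{8}}\right)^{2} = \left(\frac{1}{12 + \frac{11}{8}}\right)^{2} = \left(\frac{1}{\frac{107}{8}}\right)^{2} = \left(\frac{8}{107}\right)^{2} = \frac{64}{11449}$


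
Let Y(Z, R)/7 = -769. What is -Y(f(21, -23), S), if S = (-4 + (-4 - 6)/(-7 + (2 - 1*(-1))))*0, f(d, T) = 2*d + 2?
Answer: 5383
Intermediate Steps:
f(d, T) = 2 + 2*d
S = 0 (S = (-4 - 10/(-7 + (2 + 1)))*0 = (-4 - 10/(-7 + 3))*0 = (-4 - 10/(-4))*0 = (-4 - 10*(-¼))*0 = (-4 + 5/2)*0 = -3/2*0 = 0)
Y(Z, R) = -5383 (Y(Z, R) = 7*(-769) = -5383)
-Y(f(21, -23), S) = -1*(-5383) = 5383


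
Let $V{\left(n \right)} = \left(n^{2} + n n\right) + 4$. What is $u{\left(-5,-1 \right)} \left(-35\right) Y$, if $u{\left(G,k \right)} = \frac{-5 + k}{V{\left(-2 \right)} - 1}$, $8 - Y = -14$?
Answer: $420$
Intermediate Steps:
$Y = 22$ ($Y = 8 - -14 = 8 + 14 = 22$)
$V{\left(n \right)} = 4 + 2 n^{2}$ ($V{\left(n \right)} = \left(n^{2} + n^{2}\right) + 4 = 2 n^{2} + 4 = 4 + 2 n^{2}$)
$u{\left(G,k \right)} = - \frac{5}{11} + \frac{k}{11}$ ($u{\left(G,k \right)} = \frac{-5 + k}{\left(4 + 2 \left(-2\right)^{2}\right) - 1} = \frac{-5 + k}{\left(4 + 2 \cdot 4\right) - 1} = \frac{-5 + k}{\left(4 + 8\right) - 1} = \frac{-5 + k}{12 - 1} = \frac{-5 + k}{11} = \left(-5 + k\right) \frac{1}{11} = - \frac{5}{11} + \frac{k}{11}$)
$u{\left(-5,-1 \right)} \left(-35\right) Y = \left(- \frac{5}{11} + \frac{1}{11} \left(-1\right)\right) \left(-35\right) 22 = \left(- \frac{5}{11} - \frac{1}{11}\right) \left(-35\right) 22 = \left(- \frac{6}{11}\right) \left(-35\right) 22 = \frac{210}{11} \cdot 22 = 420$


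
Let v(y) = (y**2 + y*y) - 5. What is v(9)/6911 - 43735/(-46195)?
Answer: 61901040/63850729 ≈ 0.96947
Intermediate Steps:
v(y) = -5 + 2*y**2 (v(y) = (y**2 + y**2) - 5 = 2*y**2 - 5 = -5 + 2*y**2)
v(9)/6911 - 43735/(-46195) = (-5 + 2*9**2)/6911 - 43735/(-46195) = (-5 + 2*81)*(1/6911) - 43735*(-1/46195) = (-5 + 162)*(1/6911) + 8747/9239 = 157*(1/6911) + 8747/9239 = 157/6911 + 8747/9239 = 61901040/63850729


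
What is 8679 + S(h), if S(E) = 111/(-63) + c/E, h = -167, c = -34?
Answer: 30431788/3507 ≈ 8677.4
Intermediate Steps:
S(E) = -37/21 - 34/E (S(E) = 111/(-63) - 34/E = 111*(-1/63) - 34/E = -37/21 - 34/E)
8679 + S(h) = 8679 + (-37/21 - 34/(-167)) = 8679 + (-37/21 - 34*(-1/167)) = 8679 + (-37/21 + 34/167) = 8679 - 5465/3507 = 30431788/3507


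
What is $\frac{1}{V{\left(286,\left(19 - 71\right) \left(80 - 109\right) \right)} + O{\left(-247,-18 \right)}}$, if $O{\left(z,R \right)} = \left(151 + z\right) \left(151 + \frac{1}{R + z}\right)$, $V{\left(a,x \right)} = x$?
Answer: $- \frac{265}{3441724} \approx -7.6996 \cdot 10^{-5}$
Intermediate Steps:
$\frac{1}{V{\left(286,\left(19 - 71\right) \left(80 - 109\right) \right)} + O{\left(-247,-18 \right)}} = \frac{1}{\left(19 - 71\right) \left(80 - 109\right) + \frac{151 + 151 \left(-247\right)^{2} + 22801 \left(-18\right) + 22802 \left(-247\right) + 151 \left(-18\right) \left(-247\right)}{-18 - 247}} = \frac{1}{\left(-52\right) \left(-29\right) + \frac{151 + 151 \cdot 61009 - 410418 - 5632094 + 671346}{-265}} = \frac{1}{1508 - \frac{151 + 9212359 - 410418 - 5632094 + 671346}{265}} = \frac{1}{1508 - \frac{3841344}{265}} = \frac{1}{- \frac{3441724}{265}} = - \frac{265}{3441724}$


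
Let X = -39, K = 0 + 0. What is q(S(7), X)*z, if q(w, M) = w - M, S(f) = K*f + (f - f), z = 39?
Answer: 1521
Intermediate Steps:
K = 0
S(f) = 0 (S(f) = 0*f + (f - f) = 0 + 0 = 0)
q(S(7), X)*z = (0 - 1*(-39))*39 = (0 + 39)*39 = 39*39 = 1521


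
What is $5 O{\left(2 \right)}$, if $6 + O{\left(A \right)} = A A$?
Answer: $-10$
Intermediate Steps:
$O{\left(A \right)} = -6 + A^{2}$ ($O{\left(A \right)} = -6 + A A = -6 + A^{2}$)
$5 O{\left(2 \right)} = 5 \left(-6 + 2^{2}\right) = 5 \left(-6 + 4\right) = 5 \left(-2\right) = -10$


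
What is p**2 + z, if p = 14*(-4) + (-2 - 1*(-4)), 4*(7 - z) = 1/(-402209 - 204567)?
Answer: 7094424993/2427104 ≈ 2923.0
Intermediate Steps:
z = 16989729/2427104 (z = 7 - 1/(4*(-402209 - 204567)) = 7 - 1/4/(-606776) = 7 - 1/4*(-1/606776) = 7 + 1/2427104 = 16989729/2427104 ≈ 7.0000)
p = -54 (p = -56 + (-2 + 4) = -56 + 2 = -54)
p**2 + z = (-54)**2 + 16989729/2427104 = 2916 + 16989729/2427104 = 7094424993/2427104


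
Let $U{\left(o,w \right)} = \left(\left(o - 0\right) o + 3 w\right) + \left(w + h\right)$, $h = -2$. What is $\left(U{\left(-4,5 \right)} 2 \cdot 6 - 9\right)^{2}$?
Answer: $159201$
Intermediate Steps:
$U{\left(o,w \right)} = -2 + o^{2} + 4 w$ ($U{\left(o,w \right)} = \left(\left(o - 0\right) o + 3 w\right) + \left(w - 2\right) = \left(\left(o + 0\right) o + 3 w\right) + \left(-2 + w\right) = \left(o o + 3 w\right) + \left(-2 + w\right) = \left(o^{2} + 3 w\right) + \left(-2 + w\right) = -2 + o^{2} + 4 w$)
$\left(U{\left(-4,5 \right)} 2 \cdot 6 - 9\right)^{2} = \left(\left(-2 + \left(-4\right)^{2} + 4 \cdot 5\right) 2 \cdot 6 - 9\right)^{2} = \left(\left(-2 + 16 + 20\right) 2 \cdot 6 - 9\right)^{2} = \left(34 \cdot 2 \cdot 6 - 9\right)^{2} = \left(68 \cdot 6 - 9\right)^{2} = \left(408 - 9\right)^{2} = 399^{2} = 159201$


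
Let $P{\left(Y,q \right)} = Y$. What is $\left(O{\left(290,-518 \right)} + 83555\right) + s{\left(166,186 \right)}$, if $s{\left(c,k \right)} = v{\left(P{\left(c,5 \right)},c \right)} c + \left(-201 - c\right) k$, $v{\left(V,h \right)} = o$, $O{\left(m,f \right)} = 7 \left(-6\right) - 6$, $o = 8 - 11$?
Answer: $14747$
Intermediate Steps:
$o = -3$ ($o = 8 - 11 = -3$)
$O{\left(m,f \right)} = -48$ ($O{\left(m,f \right)} = -42 - 6 = -48$)
$v{\left(V,h \right)} = -3$
$s{\left(c,k \right)} = - 3 c + k \left(-201 - c\right)$ ($s{\left(c,k \right)} = - 3 c + \left(-201 - c\right) k = - 3 c + k \left(-201 - c\right)$)
$\left(O{\left(290,-518 \right)} + 83555\right) + s{\left(166,186 \right)} = \left(-48 + 83555\right) - \left(37884 + 30876\right) = 83507 - 68760 = 14747$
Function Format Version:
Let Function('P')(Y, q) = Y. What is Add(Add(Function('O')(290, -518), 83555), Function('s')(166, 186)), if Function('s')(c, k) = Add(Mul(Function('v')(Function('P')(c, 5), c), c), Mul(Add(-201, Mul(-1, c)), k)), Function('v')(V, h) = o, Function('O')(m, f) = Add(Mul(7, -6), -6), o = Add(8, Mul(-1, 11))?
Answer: 14747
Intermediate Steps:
o = -3 (o = Add(8, -11) = -3)
Function('O')(m, f) = -48 (Function('O')(m, f) = Add(-42, -6) = -48)
Function('v')(V, h) = -3
Function('s')(c, k) = Add(Mul(-3, c), Mul(k, Add(-201, Mul(-1, c)))) (Function('s')(c, k) = Add(Mul(-3, c), Mul(Add(-201, Mul(-1, c)), k)) = Add(Mul(-3, c), Mul(k, Add(-201, Mul(-1, c)))))
Add(Add(Function('O')(290, -518), 83555), Function('s')(166, 186)) = Add(Add(-48, 83555), Add(Mul(-201, 186), Mul(-3, 166), Mul(-1, 166, 186))) = Add(83507, Add(-37386, -498, -30876)) = Add(83507, -68760) = 14747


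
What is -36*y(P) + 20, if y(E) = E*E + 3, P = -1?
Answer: -124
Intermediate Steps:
y(E) = 3 + E² (y(E) = E² + 3 = 3 + E²)
-36*y(P) + 20 = -36*(3 + (-1)²) + 20 = -36*(3 + 1) + 20 = -36*4 + 20 = -144 + 20 = -124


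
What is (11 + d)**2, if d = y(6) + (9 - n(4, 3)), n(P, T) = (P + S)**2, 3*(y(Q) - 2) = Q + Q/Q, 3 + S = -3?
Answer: 3721/9 ≈ 413.44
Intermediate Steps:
S = -6 (S = -3 - 3 = -6)
y(Q) = 7/3 + Q/3 (y(Q) = 2 + (Q + Q/Q)/3 = 2 + (Q + 1)/3 = 2 + (1 + Q)/3 = 2 + (1/3 + Q/3) = 7/3 + Q/3)
n(P, T) = (-6 + P)**2 (n(P, T) = (P - 6)**2 = (-6 + P)**2)
d = 28/3 (d = (7/3 + (1/3)*6) + (9 - (-6 + 4)**2) = (7/3 + 2) + (9 - 1*(-2)**2) = 13/3 + (9 - 1*4) = 13/3 + (9 - 4) = 13/3 + 5 = 28/3 ≈ 9.3333)
(11 + d)**2 = (11 + 28/3)**2 = (61/3)**2 = 3721/9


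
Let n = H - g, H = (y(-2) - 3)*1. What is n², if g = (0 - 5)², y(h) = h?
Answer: 900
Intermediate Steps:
H = -5 (H = (-2 - 3)*1 = -5*1 = -5)
g = 25 (g = (-5)² = 25)
n = -30 (n = -5 - 1*25 = -5 - 25 = -30)
n² = (-30)² = 900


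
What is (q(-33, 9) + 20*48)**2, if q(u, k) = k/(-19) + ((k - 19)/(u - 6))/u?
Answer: 550517390093449/597949209 ≈ 9.2068e+5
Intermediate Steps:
q(u, k) = -k/19 + (-19 + k)/(u*(-6 + u)) (q(u, k) = k*(-1/19) + ((-19 + k)/(-6 + u))/u = -k/19 + ((-19 + k)/(-6 + u))/u = -k/19 + (-19 + k)/(u*(-6 + u)))
(q(-33, 9) + 20*48)**2 = ((1/19)*(-361 + 19*9 - 1*9*(-33)**2 + 6*9*(-33))/(-33*(-6 - 33)) + 20*48)**2 = ((1/19)*(-1/33)*(-361 + 171 - 1*9*1089 - 1782)/(-39) + 960)**2 = ((1/19)*(-1/33)*(-1/39)*(-361 + 171 - 9801 - 1782) + 960)**2 = ((1/19)*(-1/33)*(-1/39)*(-11773) + 960)**2 = (-11773/24453 + 960)**2 = (23463107/24453)**2 = 550517390093449/597949209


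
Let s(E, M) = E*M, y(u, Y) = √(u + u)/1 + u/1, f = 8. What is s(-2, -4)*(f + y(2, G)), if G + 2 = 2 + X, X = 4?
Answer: 96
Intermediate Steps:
G = 4 (G = -2 + (2 + 4) = -2 + 6 = 4)
y(u, Y) = u + √2*√u (y(u, Y) = √(2*u)*1 + u*1 = (√2*√u)*1 + u = √2*√u + u = u + √2*√u)
s(-2, -4)*(f + y(2, G)) = (-2*(-4))*(8 + (2 + √2*√2)) = 8*(8 + (2 + 2)) = 8*(8 + 4) = 8*12 = 96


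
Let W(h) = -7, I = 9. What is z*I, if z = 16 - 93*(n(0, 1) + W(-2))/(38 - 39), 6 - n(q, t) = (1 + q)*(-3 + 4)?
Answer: -1530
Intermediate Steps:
n(q, t) = 5 - q (n(q, t) = 6 - (1 + q)*(-3 + 4) = 6 - (1 + q) = 6 + (-1 - q) = 5 - q)
z = -170 (z = 16 - 93*((5 - 1*0) - 7)/(38 - 39) = 16 - 93*((5 + 0) - 7)/(-1) = 16 - 93*(5 - 7)*(-1) = 16 - (-186)*(-1) = 16 - 93*2 = 16 - 186 = -170)
z*I = -170*9 = -1530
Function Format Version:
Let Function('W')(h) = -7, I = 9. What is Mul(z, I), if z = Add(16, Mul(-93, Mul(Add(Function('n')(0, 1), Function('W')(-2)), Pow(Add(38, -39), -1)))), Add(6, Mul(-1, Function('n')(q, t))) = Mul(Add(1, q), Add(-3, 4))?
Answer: -1530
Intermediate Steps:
Function('n')(q, t) = Add(5, Mul(-1, q)) (Function('n')(q, t) = Add(6, Mul(-1, Mul(Add(1, q), Add(-3, 4)))) = Add(6, Mul(-1, Mul(Add(1, q), 1))) = Add(6, Mul(-1, Add(1, q))) = Add(6, Add(-1, Mul(-1, q))) = Add(5, Mul(-1, q)))
z = -170 (z = Add(16, Mul(-93, Mul(Add(Add(5, Mul(-1, 0)), -7), Pow(Add(38, -39), -1)))) = Add(16, Mul(-93, Mul(Add(Add(5, 0), -7), Pow(-1, -1)))) = Add(16, Mul(-93, Mul(Add(5, -7), -1))) = Add(16, Mul(-93, Mul(-2, -1))) = Add(16, Mul(-93, 2)) = Add(16, -186) = -170)
Mul(z, I) = Mul(-170, 9) = -1530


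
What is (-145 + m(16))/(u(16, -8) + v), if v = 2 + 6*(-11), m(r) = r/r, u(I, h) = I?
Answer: 3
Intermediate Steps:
m(r) = 1
v = -64 (v = 2 - 66 = -64)
(-145 + m(16))/(u(16, -8) + v) = (-145 + 1)/(16 - 64) = -144/(-48) = -144*(-1/48) = 3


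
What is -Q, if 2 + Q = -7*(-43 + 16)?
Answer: -187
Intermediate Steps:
Q = 187 (Q = -2 - 7*(-43 + 16) = -2 - 7*(-27) = -2 + 189 = 187)
-Q = -1*187 = -187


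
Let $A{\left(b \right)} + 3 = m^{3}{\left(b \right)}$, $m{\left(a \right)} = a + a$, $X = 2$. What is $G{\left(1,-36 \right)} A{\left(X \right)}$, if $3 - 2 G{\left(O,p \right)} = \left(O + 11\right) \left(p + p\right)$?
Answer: $\frac{52887}{2} \approx 26444.0$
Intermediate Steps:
$G{\left(O,p \right)} = \frac{3}{2} - p \left(11 + O\right)$ ($G{\left(O,p \right)} = \frac{3}{2} - \frac{\left(O + 11\right) \left(p + p\right)}{2} = \frac{3}{2} - \frac{\left(11 + O\right) 2 p}{2} = \frac{3}{2} - \frac{2 p \left(11 + O\right)}{2} = \frac{3}{2} - p \left(11 + O\right)$)
$m{\left(a \right)} = 2 a$
$A{\left(b \right)} = -3 + 8 b^{3}$ ($A{\left(b \right)} = -3 + \left(2 b\right)^{3} = -3 + 8 b^{3}$)
$G{\left(1,-36 \right)} A{\left(X \right)} = \left(\frac{3}{2} - -396 - 1 \left(-36\right)\right) \left(-3 + 8 \cdot 2^{3}\right) = \left(\frac{3}{2} + 396 + 36\right) \left(-3 + 8 \cdot 8\right) = \frac{867 \left(-3 + 64\right)}{2} = \frac{867}{2} \cdot 61 = \frac{52887}{2}$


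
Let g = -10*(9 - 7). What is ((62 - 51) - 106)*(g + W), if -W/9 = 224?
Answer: 193420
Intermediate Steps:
W = -2016 (W = -9*224 = -2016)
g = -20 (g = -10*2 = -20)
((62 - 51) - 106)*(g + W) = ((62 - 51) - 106)*(-20 - 2016) = (11 - 106)*(-2036) = -95*(-2036) = 193420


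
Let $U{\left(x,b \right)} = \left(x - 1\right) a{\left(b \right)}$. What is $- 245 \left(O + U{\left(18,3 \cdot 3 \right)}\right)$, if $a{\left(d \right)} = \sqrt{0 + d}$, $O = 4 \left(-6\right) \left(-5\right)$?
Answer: $-41895$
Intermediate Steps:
$O = 120$ ($O = \left(-24\right) \left(-5\right) = 120$)
$a{\left(d \right)} = \sqrt{d}$
$U{\left(x,b \right)} = \sqrt{b} \left(-1 + x\right)$ ($U{\left(x,b \right)} = \left(x - 1\right) \sqrt{b} = \left(-1 + x\right) \sqrt{b} = \sqrt{b} \left(-1 + x\right)$)
$- 245 \left(O + U{\left(18,3 \cdot 3 \right)}\right) = - 245 \left(120 + \sqrt{3 \cdot 3} \left(-1 + 18\right)\right) = - 245 \left(120 + \sqrt{9} \cdot 17\right) = - 245 \left(120 + 3 \cdot 17\right) = - 245 \left(120 + 51\right) = \left(-245\right) 171 = -41895$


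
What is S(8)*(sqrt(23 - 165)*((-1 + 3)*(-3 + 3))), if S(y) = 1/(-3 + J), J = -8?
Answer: 0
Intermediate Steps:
S(y) = -1/11 (S(y) = 1/(-3 - 8) = 1/(-11) = -1/11)
S(8)*(sqrt(23 - 165)*((-1 + 3)*(-3 + 3))) = -sqrt(23 - 165)*(-1 + 3)*(-3 + 3)/11 = -sqrt(-142)*2*0/11 = -I*sqrt(142)*0/11 = -1/11*0 = 0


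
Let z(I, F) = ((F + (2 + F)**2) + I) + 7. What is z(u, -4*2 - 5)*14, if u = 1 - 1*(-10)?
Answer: 1764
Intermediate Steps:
u = 11 (u = 1 + 10 = 11)
z(I, F) = 7 + F + I + (2 + F)**2 (z(I, F) = (F + I + (2 + F)**2) + 7 = 7 + F + I + (2 + F)**2)
z(u, -4*2 - 5)*14 = (7 + (-4*2 - 5) + 11 + (2 + (-4*2 - 5))**2)*14 = (7 + (-8 - 5) + 11 + (2 + (-8 - 5))**2)*14 = (7 - 13 + 11 + (2 - 13)**2)*14 = (7 - 13 + 11 + (-11)**2)*14 = (7 - 13 + 11 + 121)*14 = 126*14 = 1764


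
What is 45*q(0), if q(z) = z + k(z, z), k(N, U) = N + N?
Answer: 0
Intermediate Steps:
k(N, U) = 2*N
q(z) = 3*z (q(z) = z + 2*z = 3*z)
45*q(0) = 45*(3*0) = 45*0 = 0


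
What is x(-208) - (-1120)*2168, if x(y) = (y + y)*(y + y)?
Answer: 2601216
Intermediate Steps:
x(y) = 4*y² (x(y) = (2*y)*(2*y) = 4*y²)
x(-208) - (-1120)*2168 = 4*(-208)² - (-1120)*2168 = 4*43264 - 1*(-2428160) = 173056 + 2428160 = 2601216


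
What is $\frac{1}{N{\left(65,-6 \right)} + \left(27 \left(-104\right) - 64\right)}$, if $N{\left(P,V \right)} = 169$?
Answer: $- \frac{1}{2703} \approx -0.00036996$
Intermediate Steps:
$\frac{1}{N{\left(65,-6 \right)} + \left(27 \left(-104\right) - 64\right)} = \frac{1}{169 + \left(27 \left(-104\right) - 64\right)} = \frac{1}{169 - 2872} = \frac{1}{-2703} = - \frac{1}{2703}$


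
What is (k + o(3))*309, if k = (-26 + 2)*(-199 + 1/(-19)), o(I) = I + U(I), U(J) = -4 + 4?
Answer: 28064925/19 ≈ 1.4771e+6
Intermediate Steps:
U(J) = 0
o(I) = I (o(I) = I + 0 = I)
k = 90768/19 (k = -24*(-199 - 1/19) = -24*(-3782/19) = 90768/19 ≈ 4777.3)
(k + o(3))*309 = (90768/19 + 3)*309 = (90825/19)*309 = 28064925/19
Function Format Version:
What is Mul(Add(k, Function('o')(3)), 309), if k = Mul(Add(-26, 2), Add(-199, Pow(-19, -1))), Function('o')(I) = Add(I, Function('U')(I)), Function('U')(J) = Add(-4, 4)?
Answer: Rational(28064925, 19) ≈ 1.4771e+6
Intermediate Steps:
Function('U')(J) = 0
Function('o')(I) = I (Function('o')(I) = Add(I, 0) = I)
k = Rational(90768, 19) (k = Mul(-24, Add(-199, Rational(-1, 19))) = Mul(-24, Rational(-3782, 19)) = Rational(90768, 19) ≈ 4777.3)
Mul(Add(k, Function('o')(3)), 309) = Mul(Add(Rational(90768, 19), 3), 309) = Mul(Rational(90825, 19), 309) = Rational(28064925, 19)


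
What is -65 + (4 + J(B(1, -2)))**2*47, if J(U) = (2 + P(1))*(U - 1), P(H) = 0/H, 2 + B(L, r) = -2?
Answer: 1627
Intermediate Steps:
B(L, r) = -4 (B(L, r) = -2 - 2 = -4)
P(H) = 0
J(U) = -2 + 2*U (J(U) = (2 + 0)*(U - 1) = 2*(-1 + U) = -2 + 2*U)
-65 + (4 + J(B(1, -2)))**2*47 = -65 + (4 + (-2 + 2*(-4)))**2*47 = -65 + (4 + (-2 - 8))**2*47 = -65 + (4 - 10)**2*47 = -65 + (-6)**2*47 = -65 + 36*47 = -65 + 1692 = 1627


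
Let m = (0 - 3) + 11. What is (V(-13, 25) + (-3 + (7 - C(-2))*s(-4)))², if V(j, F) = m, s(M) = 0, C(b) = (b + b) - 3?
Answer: 25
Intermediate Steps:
C(b) = -3 + 2*b (C(b) = 2*b - 3 = -3 + 2*b)
m = 8 (m = -3 + 11 = 8)
V(j, F) = 8
(V(-13, 25) + (-3 + (7 - C(-2))*s(-4)))² = (8 + (-3 + (7 - (-3 + 2*(-2)))*0))² = (8 + (-3 + (7 - (-3 - 4))*0))² = (8 + (-3 + (7 - 1*(-7))*0))² = (8 + (-3 + (7 + 7)*0))² = (8 + (-3 + 14*0))² = (8 + (-3 + 0))² = (8 - 3)² = 5² = 25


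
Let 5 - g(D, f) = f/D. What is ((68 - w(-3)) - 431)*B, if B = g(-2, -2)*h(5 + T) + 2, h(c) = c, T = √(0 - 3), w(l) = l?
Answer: -7920 - 1440*I*√3 ≈ -7920.0 - 2494.2*I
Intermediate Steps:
g(D, f) = 5 - f/D
T = I*√3 (T = √(-3) = I*√3 ≈ 1.732*I)
B = 22 + 4*I*√3 (B = (5 - 1*(-2)/(-2))*(5 + I*√3) + 2 = (5 - 1*(-2)*(-½))*(5 + I*√3) + 2 = (5 - 1)*(5 + I*√3) + 2 = 4*(5 + I*√3) + 2 = (20 + 4*I*√3) + 2 = 22 + 4*I*√3 ≈ 22.0 + 6.9282*I)
((68 - w(-3)) - 431)*B = ((68 - 1*(-3)) - 431)*(22 + 4*I*√3) = ((68 + 3) - 431)*(22 + 4*I*√3) = (71 - 431)*(22 + 4*I*√3) = -360*(22 + 4*I*√3) = -7920 - 1440*I*√3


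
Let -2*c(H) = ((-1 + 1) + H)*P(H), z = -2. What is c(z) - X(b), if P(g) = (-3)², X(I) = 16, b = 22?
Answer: -7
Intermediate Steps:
P(g) = 9
c(H) = -9*H/2 (c(H) = -((-1 + 1) + H)*9/2 = -(0 + H)*9/2 = -H*9/2 = -9*H/2)
c(z) - X(b) = -9/2*(-2) - 1*16 = 9 - 16 = -7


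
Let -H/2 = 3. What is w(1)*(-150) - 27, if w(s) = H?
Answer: 873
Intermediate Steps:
H = -6 (H = -2*3 = -6)
w(s) = -6
w(1)*(-150) - 27 = -6*(-150) - 27 = 900 - 27 = 873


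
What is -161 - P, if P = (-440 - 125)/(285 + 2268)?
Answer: -410468/2553 ≈ -160.78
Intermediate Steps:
P = -565/2553 ≈ -0.22131
-161 - P = -161 - 1*(-565/2553) = -161 + 565/2553 = -410468/2553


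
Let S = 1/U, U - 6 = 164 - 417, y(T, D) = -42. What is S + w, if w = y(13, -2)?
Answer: -10375/247 ≈ -42.004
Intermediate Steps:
U = -247 (U = 6 + (164 - 417) = 6 - 253 = -247)
w = -42
S = -1/247 (S = 1/(-247) = -1/247 ≈ -0.0040486)
S + w = -1/247 - 42 = -10375/247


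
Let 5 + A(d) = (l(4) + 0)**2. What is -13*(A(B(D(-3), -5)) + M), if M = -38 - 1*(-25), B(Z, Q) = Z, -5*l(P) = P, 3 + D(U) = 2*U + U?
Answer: 5642/25 ≈ 225.68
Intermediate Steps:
D(U) = -3 + 3*U (D(U) = -3 + (2*U + U) = -3 + 3*U)
l(P) = -P/5
A(d) = -109/25 (A(d) = -5 + (-1/5*4 + 0)**2 = -5 + (-4/5 + 0)**2 = -5 + (-4/5)**2 = -5 + 16/25 = -109/25)
M = -13 (M = -38 + 25 = -13)
-13*(A(B(D(-3), -5)) + M) = -13*(-109/25 - 13) = -13*(-434/25) = 5642/25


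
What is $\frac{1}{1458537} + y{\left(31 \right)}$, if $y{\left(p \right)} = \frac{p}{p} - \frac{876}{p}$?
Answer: $- \frac{1232463734}{45214647} \approx -27.258$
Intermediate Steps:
$y{\left(p \right)} = 1 - \frac{876}{p}$
$\frac{1}{1458537} + y{\left(31 \right)} = \frac{1}{1458537} + \frac{-876 + 31}{31} = \frac{1}{1458537} + \frac{1}{31} \left(-845\right) = \frac{1}{1458537} - \frac{845}{31} = - \frac{1232463734}{45214647}$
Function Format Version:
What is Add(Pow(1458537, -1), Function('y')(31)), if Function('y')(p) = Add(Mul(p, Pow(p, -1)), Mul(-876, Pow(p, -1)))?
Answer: Rational(-1232463734, 45214647) ≈ -27.258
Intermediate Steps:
Function('y')(p) = Add(1, Mul(-876, Pow(p, -1)))
Add(Pow(1458537, -1), Function('y')(31)) = Add(Pow(1458537, -1), Mul(Pow(31, -1), Add(-876, 31))) = Add(Rational(1, 1458537), Mul(Rational(1, 31), -845)) = Add(Rational(1, 1458537), Rational(-845, 31)) = Rational(-1232463734, 45214647)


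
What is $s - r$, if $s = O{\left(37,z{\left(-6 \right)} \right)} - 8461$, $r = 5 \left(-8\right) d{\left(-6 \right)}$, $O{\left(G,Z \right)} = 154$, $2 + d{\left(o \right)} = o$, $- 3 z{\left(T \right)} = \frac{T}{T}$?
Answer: $-8627$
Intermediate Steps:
$z{\left(T \right)} = - \frac{1}{3}$ ($z{\left(T \right)} = - \frac{T \frac{1}{T}}{3} = \left(- \frac{1}{3}\right) 1 = - \frac{1}{3}$)
$d{\left(o \right)} = -2 + o$
$r = 320$ ($r = 5 \left(-8\right) \left(-2 - 6\right) = \left(-40\right) \left(-8\right) = 320$)
$s = -8307$ ($s = 154 - 8461 = -8307$)
$s - r = -8307 - 320 = -8627$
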